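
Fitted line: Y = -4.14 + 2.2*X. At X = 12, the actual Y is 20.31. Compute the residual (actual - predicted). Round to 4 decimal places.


Fitted value at X = 12 is yhat = -4.14 + 2.2*12 = 22.2600.
Residual = 20.31 - 22.2600 = -1.9500.

-1.9500


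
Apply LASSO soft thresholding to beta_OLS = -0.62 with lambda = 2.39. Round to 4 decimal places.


Check: |-0.62| = 0.62 vs lambda = 2.39.
Since |beta| <= lambda, the coefficient is set to 0.
Soft-thresholded coefficient = 0.0000.

0.0000


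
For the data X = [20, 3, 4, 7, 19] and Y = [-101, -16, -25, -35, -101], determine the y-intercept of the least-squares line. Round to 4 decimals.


The slope is b1 = -5.0703.
Sample means are xbar = 10.6000 and ybar = -55.6000.
Intercept: b0 = -55.6000 - (-5.0703)(10.6000) = -1.8551.

-1.8551


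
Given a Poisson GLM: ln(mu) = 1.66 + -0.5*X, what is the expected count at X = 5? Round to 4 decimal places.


Linear predictor: eta = 1.66 + (-0.5)(5) = -0.8400.
Expected count: mu = exp(-0.8400) = 0.4317.

0.4317


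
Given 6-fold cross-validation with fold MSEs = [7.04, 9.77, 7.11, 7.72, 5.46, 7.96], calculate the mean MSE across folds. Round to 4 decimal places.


Sum of fold MSEs = 45.0600.
Average = 45.0600 / 6 = 7.5100.

7.5100


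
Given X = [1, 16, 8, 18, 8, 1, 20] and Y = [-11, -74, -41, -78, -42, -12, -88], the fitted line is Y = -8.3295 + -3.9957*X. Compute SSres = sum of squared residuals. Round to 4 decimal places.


Compute predicted values, then residuals = yi - yhat_i.
Residuals: [1.3252, -1.7393, -0.7049, 2.2521, -1.7049, 0.3252, 0.2435].
SSres = sum(residual^2) = 13.4219.

13.4219


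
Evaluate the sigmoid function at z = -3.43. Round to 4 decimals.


Compute exp(3.4300) = 30.8766.
Sigmoid = 1 / (1 + 30.8766) = 1 / 31.8766 = 0.0314.

0.0314


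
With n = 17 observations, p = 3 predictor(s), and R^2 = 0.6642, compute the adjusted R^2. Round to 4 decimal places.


Using the formula:
(1 - 0.6642) = 0.3358.
Multiply by 16/13: 0.3358 * 16 = 5.3728, then 5.3728 / 13 = 0.4133.
Adj R^2 = 1 - 0.4133 = 0.5867.

0.5867


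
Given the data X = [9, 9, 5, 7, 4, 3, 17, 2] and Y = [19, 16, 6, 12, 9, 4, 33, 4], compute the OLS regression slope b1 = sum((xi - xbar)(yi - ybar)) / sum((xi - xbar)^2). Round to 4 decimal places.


The sample means are xbar = 7.0000 and ybar = 12.8750.
Compute S_xx = 162.0000 and S_xy = 325.0000.
Slope b1 = S_xy / S_xx = 325.0000 / 162.0000 = 2.0062.

2.0062


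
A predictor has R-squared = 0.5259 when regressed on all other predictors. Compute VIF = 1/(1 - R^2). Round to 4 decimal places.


Denominator: 1 - 0.5259 = 0.4741.
VIF = 1 / 0.4741 = 2.1093.

2.1093


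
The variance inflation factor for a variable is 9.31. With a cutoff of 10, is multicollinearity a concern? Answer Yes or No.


Check: VIF = 9.31 vs threshold = 10.
Since 9.31 < 10, the answer is No.

No


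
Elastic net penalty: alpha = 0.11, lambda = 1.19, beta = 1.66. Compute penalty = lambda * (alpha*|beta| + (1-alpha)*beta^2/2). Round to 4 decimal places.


alpha * |beta| = 0.11 * 1.66 = 0.1826.
(1-alpha) * beta^2/2 = 0.89 * 2.7556/2 = 1.2262.
Total = 1.19 * (0.1826 + 1.2262) = 1.6765.

1.6765


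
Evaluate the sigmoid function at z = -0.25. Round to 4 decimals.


exp(0.2500) = 1.2840.
1 + exp(-z) = 2.2840.
sigmoid = 1/2.2840 = 0.4378.

0.4378


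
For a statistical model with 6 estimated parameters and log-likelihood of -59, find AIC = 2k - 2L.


Compute:
2k = 2*6 = 12.
-2*loglik = -2*(-59) = 118.
AIC = 12 + 118 = 130.

130


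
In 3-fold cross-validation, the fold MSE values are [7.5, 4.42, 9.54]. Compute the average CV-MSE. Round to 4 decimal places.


Sum of fold MSEs = 21.4600.
Average = 21.4600 / 3 = 7.1533.

7.1533


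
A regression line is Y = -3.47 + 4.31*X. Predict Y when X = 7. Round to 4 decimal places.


Substitute X = 7 into the equation:
Y = -3.47 + 4.31 * 7 = -3.47 + 30.1700 = 26.7000.

26.7000


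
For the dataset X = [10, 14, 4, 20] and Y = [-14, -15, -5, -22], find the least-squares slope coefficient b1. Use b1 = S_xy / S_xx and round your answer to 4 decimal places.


The sample means are xbar = 12.0000 and ybar = -14.0000.
Compute S_xx = 136.0000 and S_xy = -138.0000.
Slope b1 = S_xy / S_xx = -138.0000 / 136.0000 = -1.0147.

-1.0147


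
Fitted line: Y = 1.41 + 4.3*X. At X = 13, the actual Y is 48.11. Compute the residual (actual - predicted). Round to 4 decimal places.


Compute yhat = 1.41 + (4.3)(13) = 57.3100.
Residual = actual - predicted = 48.11 - 57.3100 = -9.2000.

-9.2000


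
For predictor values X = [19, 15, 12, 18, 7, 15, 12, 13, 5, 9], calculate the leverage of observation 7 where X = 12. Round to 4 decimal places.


n = 10, xbar = 12.5000.
SXX = sum((xi - xbar)^2) = 184.5000.
h = 1/10 + (12 - 12.5000)^2 / 184.5000 = 0.1014.

0.1014


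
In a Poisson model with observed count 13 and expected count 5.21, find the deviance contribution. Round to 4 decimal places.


y/mu = 13/5.21 = 2.495202 (approx.), and ln(13/5.21) = 0.914370.
y * ln(y/mu) = 13 * 0.914370 = 11.886810.
y - mu = 7.79.
D = 2 * (11.886810 - 7.79) = 8.193620, which rounds to 8.1936.

8.1936


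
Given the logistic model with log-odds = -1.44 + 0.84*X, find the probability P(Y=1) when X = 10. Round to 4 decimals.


z = -1.44 + 0.84 * 10 = 6.9600.
Sigmoid: P = 1 / (1 + exp(-6.9600)) = 0.9991.

0.9991


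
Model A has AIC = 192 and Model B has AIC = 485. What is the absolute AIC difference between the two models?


Compute |192 - 485| = 293.
Model A has the smaller AIC.

293


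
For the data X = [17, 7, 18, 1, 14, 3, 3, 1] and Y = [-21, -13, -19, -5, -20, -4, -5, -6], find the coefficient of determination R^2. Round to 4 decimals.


The fitted line is Y = -3.6687 + -0.9945*X.
SSres = 29.8641, SStot = 391.8750.
R^2 = 1 - SSres/SStot = 0.9238.

0.9238


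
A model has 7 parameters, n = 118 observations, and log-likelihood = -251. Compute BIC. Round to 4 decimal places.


ln(118) = 4.770685.
k * ln(n) = 7 * 4.770685 = 33.394795.
-2L = 502.
BIC = 33.394795 + 502 = 535.394795, which rounds to 535.3948.

535.3948


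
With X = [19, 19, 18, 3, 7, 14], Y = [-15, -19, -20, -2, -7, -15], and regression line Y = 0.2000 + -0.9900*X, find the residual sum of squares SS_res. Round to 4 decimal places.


For each point, residual = actual - predicted.
Residuals: [3.6100, -0.3900, -2.3800, 0.7700, -0.2700, -1.3400].
Sum of squared residuals = 21.3100.

21.3100


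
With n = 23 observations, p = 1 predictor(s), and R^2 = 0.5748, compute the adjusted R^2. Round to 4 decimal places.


Adjusted R^2 = 1 - (1 - R^2) * (n-1)/(n-p-1).
(1 - R^2) = 0.4252.
(n-1)/(n-p-1) = 22/21.
(1 - R^2) * (n-1) = 0.4252 * 22 = 9.3544.
Divide by (n-p-1): 9.3544 / 21 = 0.4454.
Adj R^2 = 1 - 0.4454 = 0.5546.

0.5546


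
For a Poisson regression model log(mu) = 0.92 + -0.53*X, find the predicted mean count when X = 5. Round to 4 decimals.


eta = 0.92 + -0.53 * 5 = -1.7300.
mu = exp(-1.7300) = 0.1773.

0.1773


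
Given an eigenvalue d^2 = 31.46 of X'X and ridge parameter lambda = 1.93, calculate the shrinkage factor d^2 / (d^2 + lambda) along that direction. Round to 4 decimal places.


d^2 + lambda = 31.46 + 1.93 = 33.3900.
Shrinkage factor = 31.46/33.3900 = 0.9422.

0.9422


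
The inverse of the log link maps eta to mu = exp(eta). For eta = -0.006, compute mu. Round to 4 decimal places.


mu = exp(eta) = exp(-0.006).
= 0.9940.

0.9940


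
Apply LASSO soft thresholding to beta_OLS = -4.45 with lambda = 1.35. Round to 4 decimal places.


Absolute value: |-4.45| = 4.45.
Compare to lambda = 1.35.
Since |beta| > lambda, coefficient = sign(beta)*(|beta| - lambda) = -3.1000.

-3.1000


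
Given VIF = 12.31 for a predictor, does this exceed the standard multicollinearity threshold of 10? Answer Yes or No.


The threshold is 10.
VIF = 12.31 is >= 10.
Multicollinearity indication: Yes.

Yes


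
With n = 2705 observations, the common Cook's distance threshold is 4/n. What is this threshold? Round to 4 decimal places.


Using the rule of thumb:
Threshold = 4 / 2705 = 0.0015.

0.0015


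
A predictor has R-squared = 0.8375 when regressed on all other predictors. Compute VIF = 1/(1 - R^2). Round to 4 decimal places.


Using VIF = 1/(1 - R^2_j):
1 - 0.8375 = 0.1625.
VIF = 6.1538.

6.1538


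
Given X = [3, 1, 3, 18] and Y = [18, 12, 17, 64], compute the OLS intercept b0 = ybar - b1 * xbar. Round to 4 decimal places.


First find the slope: b1 = 3.0803.
Means: xbar = 6.2500, ybar = 27.7500.
b0 = ybar - b1 * xbar = 27.7500 - 3.0803 * 6.2500 = 8.4980.

8.4980


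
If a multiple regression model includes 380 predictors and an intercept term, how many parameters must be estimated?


Each predictor gets one coefficient, plus one intercept.
Total parameters = 380 + 1 = 381.

381


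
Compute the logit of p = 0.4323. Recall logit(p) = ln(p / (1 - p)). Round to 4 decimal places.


Compute the odds: 0.4323/0.5677 = 0.7615.
Take the natural log: ln(0.7615) = -0.2725.

-0.2725


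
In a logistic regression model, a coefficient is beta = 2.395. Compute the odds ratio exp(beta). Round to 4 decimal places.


Odds ratio = exp(beta) = exp(2.395).
= 10.9682.

10.9682


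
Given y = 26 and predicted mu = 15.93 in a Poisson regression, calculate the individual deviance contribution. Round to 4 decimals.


Compute y*ln(y/mu) = 26*ln(26/15.93) = 26*0.489892 = 12.737192.
y - mu = 10.07.
D = 2*(12.737192 - (10.07)) = 5.334384, which rounds to 5.3344.

5.3344


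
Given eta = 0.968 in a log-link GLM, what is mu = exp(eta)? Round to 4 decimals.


Apply the inverse link:
mu = e^0.968 = 2.6327.

2.6327


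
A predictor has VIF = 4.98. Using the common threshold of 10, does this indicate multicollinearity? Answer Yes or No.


Check: VIF = 4.98 vs threshold = 10.
Since 4.98 < 10, the answer is No.

No


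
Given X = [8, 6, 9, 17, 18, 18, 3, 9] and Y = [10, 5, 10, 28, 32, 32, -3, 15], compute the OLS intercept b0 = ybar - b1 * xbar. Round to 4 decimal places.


The slope is b1 = 2.2292.
Sample means are xbar = 11.0000 and ybar = 16.1250.
Intercept: b0 = 16.1250 - (2.2292)(11.0000) = -8.3958.

-8.3958


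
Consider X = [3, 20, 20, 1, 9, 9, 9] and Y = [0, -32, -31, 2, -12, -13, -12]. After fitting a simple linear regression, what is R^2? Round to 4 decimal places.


After computing the OLS fit (b0=4.1918, b1=-1.7936):
SSres = 3.2433, SStot = 1074.0000.
R^2 = 1 - 3.2433/1074.0000 = 0.9970.

0.9970


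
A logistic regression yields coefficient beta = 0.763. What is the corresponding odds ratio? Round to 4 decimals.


Odds ratio = exp(beta) = exp(0.763).
= 2.1447.

2.1447


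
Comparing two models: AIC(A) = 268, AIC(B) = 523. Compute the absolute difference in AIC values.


|AIC_A - AIC_B| = |268 - 523| = 255.
Model A is preferred (lower AIC).

255


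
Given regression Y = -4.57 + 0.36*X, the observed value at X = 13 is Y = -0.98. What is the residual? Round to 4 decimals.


Compute yhat = -4.57 + (0.36)(13) = 0.1100.
Residual = actual - predicted = -0.98 - 0.1100 = -1.0900.

-1.0900


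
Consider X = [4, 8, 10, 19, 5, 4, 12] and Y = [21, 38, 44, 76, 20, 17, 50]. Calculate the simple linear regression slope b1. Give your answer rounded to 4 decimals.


The sample means are xbar = 8.8571 and ybar = 38.0000.
Compute S_xx = 176.8571 and S_xy = 684.0000.
Slope b1 = S_xy / S_xx = 684.0000 / 176.8571 = 3.8675.

3.8675


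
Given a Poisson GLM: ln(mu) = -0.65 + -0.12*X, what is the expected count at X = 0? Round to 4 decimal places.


eta = -0.65 + -0.12 * 0 = -0.6500.
mu = exp(-0.6500) = 0.5220.

0.5220


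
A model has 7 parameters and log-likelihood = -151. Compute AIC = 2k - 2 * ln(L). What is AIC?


AIC = 2k - 2*loglik = 2(7) - 2(-151).
= 14 + 302 = 316.

316


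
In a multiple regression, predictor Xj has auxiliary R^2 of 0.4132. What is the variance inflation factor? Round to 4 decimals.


Denominator: 1 - 0.4132 = 0.5868.
VIF = 1 / 0.5868 = 1.7042.

1.7042


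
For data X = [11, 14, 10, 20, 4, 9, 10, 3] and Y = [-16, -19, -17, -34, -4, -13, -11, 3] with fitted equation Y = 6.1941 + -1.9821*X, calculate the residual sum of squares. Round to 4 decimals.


For each point, residual = actual - predicted.
Residuals: [-0.3910, 2.5553, -3.3731, -0.5521, -2.2657, -1.3552, 2.6269, 2.7522].
Sum of squared residuals = 39.8102.

39.8102


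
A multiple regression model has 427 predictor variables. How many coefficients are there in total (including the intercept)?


Including the intercept, the model has 427 predictor coefficients + 1 intercept.
Total = 428.

428


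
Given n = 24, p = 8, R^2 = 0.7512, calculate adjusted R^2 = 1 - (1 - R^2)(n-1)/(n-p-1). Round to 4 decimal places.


Plug in: Adj R^2 = 1 - (1 - 0.7512) * 23/15.
= 1 - 0.2488 * 23/15
= 1 - 5.7224 / 15
= 1 - 0.3815 = 0.6185.

0.6185


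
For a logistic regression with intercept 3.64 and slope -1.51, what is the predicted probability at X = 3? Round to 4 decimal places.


Compute z = 3.64 + (-1.51)(3) = -0.8900.
exp(-z) = 2.4351.
P = 1/(1 + 2.4351) = 0.2911.

0.2911


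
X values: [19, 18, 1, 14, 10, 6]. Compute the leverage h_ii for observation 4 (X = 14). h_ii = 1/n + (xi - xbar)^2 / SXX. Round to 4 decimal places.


Compute xbar = 11.3333 with n = 6 observations.
SXX = 247.3333.
Leverage = 1/6 + (14 - 11.3333)^2/247.3333 = 0.1954.

0.1954


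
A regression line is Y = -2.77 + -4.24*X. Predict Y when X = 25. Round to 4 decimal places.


Plug X = 25 into Y = -2.77 + -4.24*X:
Y = -2.77 + -106.0000 = -108.7700.

-108.7700


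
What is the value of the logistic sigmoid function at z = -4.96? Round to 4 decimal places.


First, exp(4.9600) = 142.5938.
Then sigma(z) = 1/(1 + 142.5938) = 0.0070.

0.0070


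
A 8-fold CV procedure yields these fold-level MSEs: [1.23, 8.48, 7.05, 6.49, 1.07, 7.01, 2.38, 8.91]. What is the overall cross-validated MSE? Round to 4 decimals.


Sum of fold MSEs = 42.6200.
Average = 42.6200 / 8 = 5.3275.

5.3275


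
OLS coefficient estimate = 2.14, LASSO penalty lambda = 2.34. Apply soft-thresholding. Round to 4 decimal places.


Absolute value: |2.14| = 2.14.
Compare to lambda = 2.34.
Since |beta| <= lambda, the coefficient is set to 0.

0.0000


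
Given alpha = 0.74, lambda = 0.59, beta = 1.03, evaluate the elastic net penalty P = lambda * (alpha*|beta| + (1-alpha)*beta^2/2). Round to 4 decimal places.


L1 component = 0.74 * |1.03| = 0.7622.
L2 component = 0.26 * 1.03^2 / 2 = 0.1379.
Penalty = 0.59 * (0.7622 + 0.1379) = 0.59 * 0.9001 = 0.5311.

0.5311


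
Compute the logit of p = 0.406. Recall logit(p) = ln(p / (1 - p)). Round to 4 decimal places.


Compute the odds: 0.406/0.594 = 0.6835.
Take the natural log: ln(0.6835) = -0.3805.

-0.3805


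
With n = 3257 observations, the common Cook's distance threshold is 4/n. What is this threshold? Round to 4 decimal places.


The threshold is 4/n.
4/3257 = 0.0012.

0.0012


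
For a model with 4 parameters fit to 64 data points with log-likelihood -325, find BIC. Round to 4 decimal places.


Compute k*ln(n) = 4*ln(64) = 4*4.158883 = 16.635532.
Then -2*loglik = 650.
BIC = 16.635532 + 650 = 666.635532, which rounds to 666.6355.

666.6355


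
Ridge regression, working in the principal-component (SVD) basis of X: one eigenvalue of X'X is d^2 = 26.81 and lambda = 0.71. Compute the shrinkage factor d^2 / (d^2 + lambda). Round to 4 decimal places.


Compute the denominator: 26.81 + 0.71 = 27.5200.
Shrinkage factor = 26.81 / 27.5200 = 0.9742.

0.9742


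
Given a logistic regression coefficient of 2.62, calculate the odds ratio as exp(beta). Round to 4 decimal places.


Odds ratio = exp(beta) = exp(2.62).
= 13.7357.

13.7357


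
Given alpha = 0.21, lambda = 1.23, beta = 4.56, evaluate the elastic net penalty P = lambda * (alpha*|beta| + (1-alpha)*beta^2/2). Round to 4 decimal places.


L1 component = 0.21 * |4.56| = 0.9576.
L2 component = 0.79 * 4.56^2 / 2 = 8.2135.
Penalty = 1.23 * (0.9576 + 8.2135) = 1.23 * 9.1711 = 11.2804.

11.2804


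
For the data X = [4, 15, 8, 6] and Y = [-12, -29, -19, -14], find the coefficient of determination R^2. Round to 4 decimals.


The fitted line is Y = -5.4800 + -1.5782*X.
SSres = 1.7673, SStot = 173.0000.
R^2 = 1 - SSres/SStot = 0.9898.

0.9898


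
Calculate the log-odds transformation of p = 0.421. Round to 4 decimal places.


1 - p = 0.579.
p/(1-p) = 0.7271.
logit = ln(0.7271) = -0.3187.

-0.3187


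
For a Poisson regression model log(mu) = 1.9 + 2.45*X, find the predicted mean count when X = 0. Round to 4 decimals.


Compute eta = 1.9 + 2.45 * 0 = 1.9000.
Apply inverse link: mu = e^1.9000 = 6.6859.

6.6859


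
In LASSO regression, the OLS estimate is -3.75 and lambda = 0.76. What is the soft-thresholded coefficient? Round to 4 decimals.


|beta_OLS| = 3.75.
lambda = 0.76.
Since |beta| > lambda, coefficient = sign(beta)*(|beta| - lambda) = -2.9900.
Result = -2.9900.

-2.9900


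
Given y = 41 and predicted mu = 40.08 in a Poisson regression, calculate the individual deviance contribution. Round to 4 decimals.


Compute y*ln(y/mu) = 41*ln(41/40.08) = 41*0.022695 = 0.930495.
y - mu = 0.92.
D = 2*(0.930495 - (0.92)) = 0.020990, which rounds to 0.0210.

0.0210


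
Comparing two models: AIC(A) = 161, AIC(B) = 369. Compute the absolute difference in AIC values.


Compute |161 - 369| = 208.
Model A has the smaller AIC.

208


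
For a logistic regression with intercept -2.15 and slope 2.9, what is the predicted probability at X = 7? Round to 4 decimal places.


Compute z = -2.15 + (2.9)(7) = 18.1500.
exp(-z) = 0.0000.
P = 1/(1 + 0.0000) = 1.0000.

1.0000


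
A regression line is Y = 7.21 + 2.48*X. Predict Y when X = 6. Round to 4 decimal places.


Plug X = 6 into Y = 7.21 + 2.48*X:
Y = 7.21 + 14.8800 = 22.0900.

22.0900


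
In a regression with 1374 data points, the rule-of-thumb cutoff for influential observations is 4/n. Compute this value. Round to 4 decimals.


The threshold is 4/n.
4/1374 = 0.0029.

0.0029


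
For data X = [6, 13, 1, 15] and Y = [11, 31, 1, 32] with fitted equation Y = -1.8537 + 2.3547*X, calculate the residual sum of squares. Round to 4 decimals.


For each point, residual = actual - predicted.
Residuals: [-1.2745, 2.2426, 0.4990, -1.4668].
Sum of squared residuals = 9.0541.

9.0541


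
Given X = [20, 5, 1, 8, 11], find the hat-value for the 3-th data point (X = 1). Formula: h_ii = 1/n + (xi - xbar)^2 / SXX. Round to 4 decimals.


n = 5, xbar = 9.0000.
SXX = sum((xi - xbar)^2) = 206.0000.
h = 1/5 + (1 - 9.0000)^2 / 206.0000 = 0.5107.

0.5107


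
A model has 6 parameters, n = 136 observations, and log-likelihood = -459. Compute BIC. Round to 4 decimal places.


ln(136) = 4.912655.
k * ln(n) = 6 * 4.912655 = 29.475930.
-2L = 918.
BIC = 29.475930 + 918 = 947.475930, which rounds to 947.4759.

947.4759


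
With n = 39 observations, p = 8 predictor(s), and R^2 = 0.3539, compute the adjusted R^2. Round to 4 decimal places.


Plug in: Adj R^2 = 1 - (1 - 0.3539) * 38/30.
= 1 - 0.6461 * 38/30
= 1 - 24.5518 / 30
= 1 - 0.8184 = 0.1816.

0.1816


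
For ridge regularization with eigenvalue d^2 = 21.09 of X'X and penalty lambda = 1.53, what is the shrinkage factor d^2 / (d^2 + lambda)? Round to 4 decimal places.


d^2 + lambda = 21.09 + 1.53 = 22.6200.
Shrinkage factor = 21.09/22.6200 = 0.9324.

0.9324


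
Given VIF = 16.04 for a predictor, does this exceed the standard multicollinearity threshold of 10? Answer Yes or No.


Compare VIF = 16.04 to the threshold of 10.
16.04 >= 10, so the answer is Yes.

Yes


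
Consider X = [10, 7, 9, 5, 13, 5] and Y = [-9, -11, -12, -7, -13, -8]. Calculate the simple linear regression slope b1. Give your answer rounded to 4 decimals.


The sample means are xbar = 8.1667 and ybar = -10.0000.
Compute S_xx = 48.8333 and S_xy = -29.0000.
Slope b1 = S_xy / S_xx = -29.0000 / 48.8333 = -0.5939.

-0.5939


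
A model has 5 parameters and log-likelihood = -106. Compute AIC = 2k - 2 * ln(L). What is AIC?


AIC = 2*5 - 2*(-106).
= 10 + 212 = 222.

222


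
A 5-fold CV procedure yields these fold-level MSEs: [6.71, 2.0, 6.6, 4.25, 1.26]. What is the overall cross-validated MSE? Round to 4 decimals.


Add all fold MSEs: 20.8200.
Divide by k = 5: 20.8200/5 = 4.1640.

4.1640


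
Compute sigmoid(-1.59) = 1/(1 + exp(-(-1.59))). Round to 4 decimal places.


Compute exp(1.5900) = 4.9037.
Sigmoid = 1 / (1 + 4.9037) = 1 / 5.9037 = 0.1694.

0.1694


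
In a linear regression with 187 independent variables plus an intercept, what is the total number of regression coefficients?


Total coefficients = number of predictors + 1 (for the intercept).
= 187 + 1 = 188.

188


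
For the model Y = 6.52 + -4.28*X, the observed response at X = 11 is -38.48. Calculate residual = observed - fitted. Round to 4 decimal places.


Predicted = 6.52 + -4.28 * 11 = -40.5600.
Residual = -38.48 - -40.5600 = 2.0800.

2.0800


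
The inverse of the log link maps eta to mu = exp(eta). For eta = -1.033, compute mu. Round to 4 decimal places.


Apply the inverse link:
mu = e^-1.033 = 0.3559.

0.3559


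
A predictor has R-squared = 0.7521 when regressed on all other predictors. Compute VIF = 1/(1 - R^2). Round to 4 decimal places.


Denominator: 1 - 0.7521 = 0.2479.
VIF = 1 / 0.2479 = 4.0339.

4.0339


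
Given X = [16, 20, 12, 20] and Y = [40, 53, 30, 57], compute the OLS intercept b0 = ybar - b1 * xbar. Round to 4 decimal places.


Compute b1 = 3.1818 from the OLS formula.
With xbar = 17.0000 and ybar = 45.0000, the intercept is:
b0 = 45.0000 - 3.1818 * 17.0000 = -9.0909.

-9.0909


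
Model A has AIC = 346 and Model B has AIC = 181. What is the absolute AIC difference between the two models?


|AIC_A - AIC_B| = |346 - 181| = 165.
Model B is preferred (lower AIC).

165


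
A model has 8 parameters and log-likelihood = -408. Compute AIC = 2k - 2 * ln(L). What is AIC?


Compute:
2k = 2*8 = 16.
-2*loglik = -2*(-408) = 816.
AIC = 16 + 816 = 832.

832


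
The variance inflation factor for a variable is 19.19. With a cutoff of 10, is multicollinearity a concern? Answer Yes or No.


Check: VIF = 19.19 vs threshold = 10.
Since 19.19 >= 10, the answer is Yes.

Yes


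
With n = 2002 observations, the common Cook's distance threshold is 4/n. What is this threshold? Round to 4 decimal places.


The threshold is 4/n.
4/2002 = 0.0020.

0.0020


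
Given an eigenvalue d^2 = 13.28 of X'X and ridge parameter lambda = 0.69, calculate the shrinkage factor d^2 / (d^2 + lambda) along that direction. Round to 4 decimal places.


d^2 + lambda = 13.28 + 0.69 = 13.9700.
Shrinkage factor = 13.28/13.9700 = 0.9506.

0.9506


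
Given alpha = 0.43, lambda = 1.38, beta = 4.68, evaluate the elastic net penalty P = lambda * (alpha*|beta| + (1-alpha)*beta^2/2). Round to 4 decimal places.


alpha * |beta| = 0.43 * 4.68 = 2.0124.
(1-alpha) * beta^2/2 = 0.57 * 21.9024/2 = 6.2422.
Total = 1.38 * (2.0124 + 6.2422) = 11.3913.

11.3913


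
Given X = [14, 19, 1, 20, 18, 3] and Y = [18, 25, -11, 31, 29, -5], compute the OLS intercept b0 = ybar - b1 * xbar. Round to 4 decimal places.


Compute b1 = 2.1372 from the OLS formula.
With xbar = 12.5000 and ybar = 14.5000, the intercept is:
b0 = 14.5000 - 2.1372 * 12.5000 = -12.2150.

-12.2150


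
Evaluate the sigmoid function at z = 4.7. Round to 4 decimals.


First, exp(-4.7000) = 0.0091.
Then sigma(z) = 1/(1 + 0.0091) = 0.9910.

0.9910


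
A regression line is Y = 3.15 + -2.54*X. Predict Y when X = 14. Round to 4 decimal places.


Substitute X = 14 into the equation:
Y = 3.15 + -2.54 * 14 = 3.15 + -35.5600 = -32.4100.

-32.4100


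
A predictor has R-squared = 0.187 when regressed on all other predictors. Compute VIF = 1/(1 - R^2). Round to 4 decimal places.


Denominator: 1 - 0.187 = 0.813.
VIF = 1 / 0.813 = 1.2300.

1.2300


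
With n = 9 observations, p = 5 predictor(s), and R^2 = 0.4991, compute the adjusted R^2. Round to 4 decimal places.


Adjusted R^2 = 1 - (1 - R^2) * (n-1)/(n-p-1).
(1 - R^2) = 0.5009.
(n-1)/(n-p-1) = 8/3.
(1 - R^2) * (n-1) = 0.5009 * 8 = 4.0072.
Divide by (n-p-1): 4.0072 / 3 = 1.3357.
Adj R^2 = 1 - 1.3357 = -0.3357.

-0.3357


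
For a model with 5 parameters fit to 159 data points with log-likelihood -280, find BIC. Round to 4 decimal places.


Compute k*ln(n) = 5*ln(159) = 5*5.068904 = 25.344520.
Then -2*loglik = 560.
BIC = 25.344520 + 560 = 585.344520, which rounds to 585.3445.

585.3445


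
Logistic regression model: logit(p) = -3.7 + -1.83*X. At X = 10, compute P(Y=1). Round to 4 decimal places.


Compute z = -3.7 + (-1.83)(10) = -22.0000.
exp(-z) = 3584912846.1316.
P = 1/(1 + 3584912846.1316) = 0.0000.

0.0000


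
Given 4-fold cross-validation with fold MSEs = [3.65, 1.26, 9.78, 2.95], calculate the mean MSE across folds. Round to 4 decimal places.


Add all fold MSEs: 17.6400.
Divide by k = 4: 17.6400/4 = 4.4100.

4.4100


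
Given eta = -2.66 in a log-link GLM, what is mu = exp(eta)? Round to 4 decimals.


mu = exp(eta) = exp(-2.66).
= 0.0699.

0.0699


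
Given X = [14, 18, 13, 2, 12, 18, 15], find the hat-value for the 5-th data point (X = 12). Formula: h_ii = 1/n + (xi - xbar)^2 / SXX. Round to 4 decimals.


Compute xbar = 13.1429 with n = 7 observations.
SXX = 176.8571.
Leverage = 1/7 + (12 - 13.1429)^2/176.8571 = 0.1502.

0.1502


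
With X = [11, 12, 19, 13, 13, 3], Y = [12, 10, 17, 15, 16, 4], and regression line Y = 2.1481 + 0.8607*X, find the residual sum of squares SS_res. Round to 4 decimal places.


Compute predicted values, then residuals = yi - yhat_i.
Residuals: [0.3842, -2.4765, -1.5014, 1.6628, 2.6628, -0.7302].
SSres = sum(residual^2) = 18.9235.

18.9235


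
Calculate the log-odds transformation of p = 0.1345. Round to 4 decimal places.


The odds are p/(1-p) = 0.1345 / 0.8655 = 0.1554.
logit(p) = ln(0.1554) = -1.8617.

-1.8617


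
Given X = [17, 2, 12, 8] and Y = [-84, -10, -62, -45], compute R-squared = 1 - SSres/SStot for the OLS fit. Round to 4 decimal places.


After computing the OLS fit (b0=-2.4286, b1=-4.9048):
SSres = 19.9048, SStot = 2924.7500.
R^2 = 1 - 19.9048/2924.7500 = 0.9932.

0.9932


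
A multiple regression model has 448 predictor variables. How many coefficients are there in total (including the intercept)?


Total coefficients = number of predictors + 1 (for the intercept).
= 448 + 1 = 449.

449


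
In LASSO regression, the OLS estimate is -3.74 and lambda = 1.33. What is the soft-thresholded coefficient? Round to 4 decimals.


|beta_OLS| = 3.74.
lambda = 1.33.
Since |beta| > lambda, coefficient = sign(beta)*(|beta| - lambda) = -2.4100.
Result = -2.4100.

-2.4100


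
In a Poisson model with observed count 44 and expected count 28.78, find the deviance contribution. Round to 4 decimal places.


Compute y*ln(y/mu) = 44*ln(44/28.78) = 44*0.424509 = 18.678396.
y - mu = 15.22.
D = 2*(18.678396 - (15.22)) = 6.916792, which rounds to 6.9168.

6.9168


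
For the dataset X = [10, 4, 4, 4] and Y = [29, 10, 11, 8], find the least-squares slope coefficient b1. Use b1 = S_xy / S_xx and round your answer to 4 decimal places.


The sample means are xbar = 5.5000 and ybar = 14.5000.
Compute S_xx = 27.0000 and S_xy = 87.0000.
Slope b1 = S_xy / S_xx = 87.0000 / 27.0000 = 3.2222.

3.2222


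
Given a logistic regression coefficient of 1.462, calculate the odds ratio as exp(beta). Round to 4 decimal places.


exp(1.462) = 4.3146.
So the odds ratio is 4.3146.

4.3146


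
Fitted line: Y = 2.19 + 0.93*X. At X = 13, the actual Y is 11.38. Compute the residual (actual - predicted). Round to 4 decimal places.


Predicted = 2.19 + 0.93 * 13 = 14.2800.
Residual = 11.38 - 14.2800 = -2.9000.

-2.9000


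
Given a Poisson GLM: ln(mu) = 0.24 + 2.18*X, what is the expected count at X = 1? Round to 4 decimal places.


Linear predictor: eta = 0.24 + (2.18)(1) = 2.4200.
Expected count: mu = exp(2.4200) = 11.2459.

11.2459


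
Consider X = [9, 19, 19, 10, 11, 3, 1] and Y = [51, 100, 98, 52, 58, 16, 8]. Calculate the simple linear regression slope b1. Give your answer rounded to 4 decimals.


Calculate xbar = 10.2857, ybar = 54.7143.
S_xx = 293.4286, S_xy = 1495.5714.
Using b1 = S_xy / S_xx = 1495.5714 / 293.4286, we get b1 = 5.0969.

5.0969


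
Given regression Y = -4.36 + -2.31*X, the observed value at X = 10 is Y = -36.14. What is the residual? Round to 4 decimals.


Fitted value at X = 10 is yhat = -4.36 + -2.31*10 = -27.4600.
Residual = -36.14 - -27.4600 = -8.6800.

-8.6800


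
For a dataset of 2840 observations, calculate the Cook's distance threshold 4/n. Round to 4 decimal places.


Using the rule of thumb:
Threshold = 4 / 2840 = 0.0014.

0.0014


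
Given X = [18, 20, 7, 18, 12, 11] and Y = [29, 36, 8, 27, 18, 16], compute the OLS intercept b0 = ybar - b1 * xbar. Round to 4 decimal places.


First find the slope: b1 = 1.9742.
Means: xbar = 14.3333, ybar = 22.3333.
b0 = ybar - b1 * xbar = 22.3333 - 1.9742 * 14.3333 = -5.9639.

-5.9639


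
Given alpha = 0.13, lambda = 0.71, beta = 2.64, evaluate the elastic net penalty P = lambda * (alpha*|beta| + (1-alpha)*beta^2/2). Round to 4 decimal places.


Compute:
L1 = 0.13 * 2.64 = 0.3432.
L2 = 0.87 * 2.64^2 / 2 = 3.0318.
Penalty = 0.71 * (0.3432 + 3.0318) = 2.3962.

2.3962


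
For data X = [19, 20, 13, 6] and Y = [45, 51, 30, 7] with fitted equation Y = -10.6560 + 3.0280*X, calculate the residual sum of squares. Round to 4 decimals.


Compute predicted values, then residuals = yi - yhat_i.
Residuals: [-1.8760, 1.0960, 1.2920, -0.5120].
SSres = sum(residual^2) = 6.6520.

6.6520


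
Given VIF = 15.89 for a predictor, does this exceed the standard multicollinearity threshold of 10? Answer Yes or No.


The threshold is 10.
VIF = 15.89 is >= 10.
Multicollinearity indication: Yes.

Yes


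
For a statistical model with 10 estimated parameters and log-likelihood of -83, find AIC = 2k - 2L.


AIC = 2*10 - 2*(-83).
= 20 + 166 = 186.

186


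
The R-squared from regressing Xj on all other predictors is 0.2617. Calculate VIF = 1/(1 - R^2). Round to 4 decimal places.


Using VIF = 1/(1 - R^2_j):
1 - 0.2617 = 0.7383.
VIF = 1.3545.

1.3545


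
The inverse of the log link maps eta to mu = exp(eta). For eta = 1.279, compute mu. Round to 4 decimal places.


The inverse log link gives:
mu = exp(1.279) = 3.5930.

3.5930


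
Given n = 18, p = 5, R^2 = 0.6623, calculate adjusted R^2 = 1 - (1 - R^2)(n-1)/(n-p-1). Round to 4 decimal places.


Adjusted R^2 = 1 - (1 - R^2) * (n-1)/(n-p-1).
(1 - R^2) = 0.3377.
(n-1)/(n-p-1) = 17/12.
(1 - R^2) * (n-1) = 0.3377 * 17 = 5.7409.
Divide by (n-p-1): 5.7409 / 12 = 0.4784.
Adj R^2 = 1 - 0.4784 = 0.5216.

0.5216


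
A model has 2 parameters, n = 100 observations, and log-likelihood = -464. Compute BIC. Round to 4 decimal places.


Compute k*ln(n) = 2*ln(100) = 2*4.605170 = 9.210340.
Then -2*loglik = 928.
BIC = 9.210340 + 928 = 937.210340, which rounds to 937.2103.

937.2103


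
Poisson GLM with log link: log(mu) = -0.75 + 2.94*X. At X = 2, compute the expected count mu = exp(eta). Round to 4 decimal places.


Linear predictor: eta = -0.75 + (2.94)(2) = 5.1300.
Expected count: mu = exp(5.1300) = 169.0171.

169.0171


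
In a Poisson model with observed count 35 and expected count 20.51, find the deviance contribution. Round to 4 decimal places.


Compute y*ln(y/mu) = 35*ln(35/20.51) = 35*0.534435 = 18.705225.
y - mu = 14.49.
D = 2*(18.705225 - (14.49)) = 8.430450, which rounds to 8.4305.

8.4305


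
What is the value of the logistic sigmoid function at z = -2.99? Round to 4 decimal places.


Compute exp(2.9900) = 19.8857.
Sigmoid = 1 / (1 + 19.8857) = 1 / 20.8857 = 0.0479.

0.0479


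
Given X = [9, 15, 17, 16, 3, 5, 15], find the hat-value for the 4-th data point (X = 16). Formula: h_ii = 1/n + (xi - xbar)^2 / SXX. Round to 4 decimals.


Compute xbar = 11.4286 with n = 7 observations.
SXX = 195.7143.
Leverage = 1/7 + (16 - 11.4286)^2/195.7143 = 0.2496.

0.2496


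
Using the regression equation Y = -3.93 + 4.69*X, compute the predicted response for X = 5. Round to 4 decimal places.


Substitute X = 5 into the equation:
Y = -3.93 + 4.69 * 5 = -3.93 + 23.4500 = 19.5200.

19.5200


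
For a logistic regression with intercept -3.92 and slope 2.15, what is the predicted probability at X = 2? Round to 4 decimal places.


Linear predictor: z = -3.92 + 2.15 * 2 = 0.3800.
P = 1/(1 + exp(-0.3800)) = 1/(1 + 0.6839) = 0.5939.

0.5939


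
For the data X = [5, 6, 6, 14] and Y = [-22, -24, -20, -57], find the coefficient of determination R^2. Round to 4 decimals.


The fitted line is Y = 1.3886 + -4.1469*X.
SSres = 19.6114, SStot = 926.7500.
R^2 = 1 - SSres/SStot = 0.9788.

0.9788


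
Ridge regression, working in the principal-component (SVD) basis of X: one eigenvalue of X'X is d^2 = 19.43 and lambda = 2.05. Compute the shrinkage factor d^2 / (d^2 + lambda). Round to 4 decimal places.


Denominator = d^2 + lambda = 19.43 + 2.05 = 21.4800.
Shrinkage = 19.43 / 21.4800 = 0.9046.

0.9046


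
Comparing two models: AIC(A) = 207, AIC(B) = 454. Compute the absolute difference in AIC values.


Absolute difference = |207 - 454| = 247.
The model with lower AIC (A) is preferred.

247


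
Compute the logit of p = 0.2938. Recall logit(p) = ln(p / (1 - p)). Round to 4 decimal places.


The odds are p/(1-p) = 0.2938 / 0.7062 = 0.4160.
logit(p) = ln(0.4160) = -0.8770.

-0.8770


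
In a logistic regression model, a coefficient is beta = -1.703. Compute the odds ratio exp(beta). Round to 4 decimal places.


Odds ratio = exp(beta) = exp(-1.703).
= 0.1821.

0.1821


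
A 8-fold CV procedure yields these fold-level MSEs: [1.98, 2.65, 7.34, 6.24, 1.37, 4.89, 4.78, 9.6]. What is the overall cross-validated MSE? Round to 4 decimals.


Sum of fold MSEs = 38.8500.
Average = 38.8500 / 8 = 4.8563.

4.8563


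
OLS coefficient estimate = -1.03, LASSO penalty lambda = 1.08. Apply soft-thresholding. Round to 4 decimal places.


Absolute value: |-1.03| = 1.03.
Compare to lambda = 1.08.
Since |beta| <= lambda, the coefficient is set to 0.

0.0000


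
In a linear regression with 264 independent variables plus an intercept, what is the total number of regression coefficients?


Total coefficients = number of predictors + 1 (for the intercept).
= 264 + 1 = 265.

265


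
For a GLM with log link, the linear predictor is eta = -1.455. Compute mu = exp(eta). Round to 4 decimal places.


The inverse log link gives:
mu = exp(-1.455) = 0.2334.

0.2334


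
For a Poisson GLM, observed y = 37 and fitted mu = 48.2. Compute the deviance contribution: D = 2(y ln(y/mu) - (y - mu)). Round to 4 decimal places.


Compute y*ln(y/mu) = 37*ln(37/48.2) = 37*-0.264441 = -9.784317.
y - mu = -11.2.
D = 2*(-9.784317 - (-11.2)) = 2.831366, which rounds to 2.8314.

2.8314


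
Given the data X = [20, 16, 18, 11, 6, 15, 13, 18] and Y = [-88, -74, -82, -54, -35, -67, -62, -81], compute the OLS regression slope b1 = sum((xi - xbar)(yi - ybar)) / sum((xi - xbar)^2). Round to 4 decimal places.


Calculate xbar = 14.6250, ybar = -67.8750.
S_xx = 143.8750, S_xy = -551.6250.
Using b1 = S_xy / S_xx = -551.6250 / 143.8750, we get b1 = -3.8341.

-3.8341


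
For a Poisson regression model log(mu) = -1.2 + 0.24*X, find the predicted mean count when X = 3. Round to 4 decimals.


Compute eta = -1.2 + 0.24 * 3 = -0.4800.
Apply inverse link: mu = e^-0.4800 = 0.6188.

0.6188


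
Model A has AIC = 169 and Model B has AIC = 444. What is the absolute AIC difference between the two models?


Compute |169 - 444| = 275.
Model A has the smaller AIC.

275


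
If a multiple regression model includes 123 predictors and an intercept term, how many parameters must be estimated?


Each predictor gets one coefficient, plus one intercept.
Total parameters = 123 + 1 = 124.

124


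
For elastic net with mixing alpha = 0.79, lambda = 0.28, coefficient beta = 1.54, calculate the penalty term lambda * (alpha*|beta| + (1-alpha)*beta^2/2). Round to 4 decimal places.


Compute:
L1 = 0.79 * 1.54 = 1.2166.
L2 = 0.21 * 1.54^2 / 2 = 0.2490.
Penalty = 0.28 * (1.2166 + 0.2490) = 0.4104.

0.4104


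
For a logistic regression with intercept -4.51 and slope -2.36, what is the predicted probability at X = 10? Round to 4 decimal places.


Linear predictor: z = -4.51 + -2.36 * 10 = -28.1100.
P = 1/(1 + exp(28.1100)) = 1/(1 + 1614425045114.7988) = 0.0000.

0.0000


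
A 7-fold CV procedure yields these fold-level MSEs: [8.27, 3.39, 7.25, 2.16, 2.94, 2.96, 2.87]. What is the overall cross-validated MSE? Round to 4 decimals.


Sum of fold MSEs = 29.8400.
Average = 29.8400 / 7 = 4.2629.

4.2629


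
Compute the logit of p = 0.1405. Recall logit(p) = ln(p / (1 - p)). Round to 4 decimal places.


1 - p = 0.8595.
p/(1-p) = 0.1635.
logit = ln(0.1635) = -1.8111.

-1.8111


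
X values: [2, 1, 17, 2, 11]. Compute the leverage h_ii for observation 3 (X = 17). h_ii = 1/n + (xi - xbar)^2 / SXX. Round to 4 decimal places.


n = 5, xbar = 6.6000.
SXX = sum((xi - xbar)^2) = 201.2000.
h = 1/5 + (17 - 6.6000)^2 / 201.2000 = 0.7376.

0.7376


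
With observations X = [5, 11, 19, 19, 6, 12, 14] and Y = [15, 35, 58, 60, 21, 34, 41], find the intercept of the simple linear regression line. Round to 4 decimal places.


First find the slope: b1 = 3.0229.
Means: xbar = 12.2857, ybar = 37.7143.
b0 = ybar - b1 * xbar = 37.7143 - 3.0229 * 12.2857 = 0.5762.

0.5762


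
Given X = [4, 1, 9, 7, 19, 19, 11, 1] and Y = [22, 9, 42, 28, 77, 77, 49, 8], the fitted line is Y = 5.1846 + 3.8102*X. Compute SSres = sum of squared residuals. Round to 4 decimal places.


For each point, residual = actual - predicted.
Residuals: [1.5746, 0.0052, 2.5236, -3.8560, -0.5784, -0.5784, 1.9032, -0.9948].
Sum of squared residuals = 28.9976.

28.9976


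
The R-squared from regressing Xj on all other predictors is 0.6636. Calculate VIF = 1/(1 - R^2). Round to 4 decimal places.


VIF = 1 / (1 - 0.6636).
= 1 / 0.3364 = 2.9727.

2.9727


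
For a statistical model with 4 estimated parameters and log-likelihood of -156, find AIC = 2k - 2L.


AIC = 2*4 - 2*(-156).
= 8 + 312 = 320.

320


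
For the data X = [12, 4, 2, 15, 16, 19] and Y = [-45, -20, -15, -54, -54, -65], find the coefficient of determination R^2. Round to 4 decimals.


Fit the OLS line: b0 = -8.8569, b1 = -2.9391.
SSres = 5.9603.
SStot = 2038.8333.
R^2 = 1 - 5.9603/2038.8333 = 0.9971.

0.9971


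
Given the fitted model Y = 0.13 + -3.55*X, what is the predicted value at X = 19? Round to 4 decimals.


Substitute X = 19 into the equation:
Y = 0.13 + -3.55 * 19 = 0.13 + -67.4500 = -67.3200.

-67.3200


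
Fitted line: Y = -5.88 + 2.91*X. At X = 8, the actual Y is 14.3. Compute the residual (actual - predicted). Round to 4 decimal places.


Predicted = -5.88 + 2.91 * 8 = 17.4000.
Residual = 14.3 - 17.4000 = -3.1000.

-3.1000


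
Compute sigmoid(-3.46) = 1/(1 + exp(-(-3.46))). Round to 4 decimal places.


Compute exp(3.4600) = 31.8170.
Sigmoid = 1 / (1 + 31.8170) = 1 / 32.8170 = 0.0305.

0.0305


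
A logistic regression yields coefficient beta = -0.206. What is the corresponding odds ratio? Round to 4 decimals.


Odds ratio = exp(beta) = exp(-0.206).
= 0.8138.

0.8138


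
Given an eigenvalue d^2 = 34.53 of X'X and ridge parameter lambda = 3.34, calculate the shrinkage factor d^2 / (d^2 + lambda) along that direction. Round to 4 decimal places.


d^2 + lambda = 34.53 + 3.34 = 37.8700.
Shrinkage factor = 34.53/37.8700 = 0.9118.

0.9118


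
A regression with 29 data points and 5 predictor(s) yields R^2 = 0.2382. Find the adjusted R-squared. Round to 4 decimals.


Plug in: Adj R^2 = 1 - (1 - 0.2382) * 28/23.
= 1 - 0.7618 * 28/23
= 1 - 21.3304 / 23
= 1 - 0.9274 = 0.0726.

0.0726
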